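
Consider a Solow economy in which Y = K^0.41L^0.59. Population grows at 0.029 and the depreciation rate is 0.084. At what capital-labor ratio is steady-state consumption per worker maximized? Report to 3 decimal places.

The effective depreciation rate is n + δ = 0.029 + 0.084 = 0.113.
Maximizing c = f(k) − (n+δ)·k gives f'(k) = n+δ, i.e. 0.41·k^(0.41−1) = 0.113, so k_gold = (0.41/0.113)^(1/0.59) ≈ 8.8849.

k_gold ≈ 8.885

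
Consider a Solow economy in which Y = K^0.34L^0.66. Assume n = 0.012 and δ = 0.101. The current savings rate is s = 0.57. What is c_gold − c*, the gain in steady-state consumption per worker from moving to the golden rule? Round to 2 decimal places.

Δc ≈ 0.17

Break-even investment rate: n + δ = 0.012 + 0.101 = 0.113.
Current steady state (s = 0.57): k* = (0.57/0.113)^(1/0.66) ≈ 11.6103, y* = 11.6103^0.34 ≈ 2.3017, c* = (1−0.57)·2.3017 ≈ 0.9897.
Maximizing c = f(k) − (n+δ)·k gives f'(k) = n+δ, i.e. 0.34·k^(0.34−1) = 0.113, so k_gold = (0.34/0.113)^(1/0.66) ≈ 5.3070.
y_gold = 5.3070^0.34 ≈ 1.7638, c_gold = y_gold − 0.113·k_gold ≈ 1.1641.
Gain: Δc = 1.1641 − 0.9897 ≈ 0.1744.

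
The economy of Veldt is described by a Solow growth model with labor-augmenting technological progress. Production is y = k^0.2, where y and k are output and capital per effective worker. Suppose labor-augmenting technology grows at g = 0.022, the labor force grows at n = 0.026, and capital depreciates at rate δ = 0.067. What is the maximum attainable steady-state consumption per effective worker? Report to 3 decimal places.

Break-even investment rate: n + g + δ = 0.026 + 0.022 + 0.067 = 0.115.
Maximizing c = f(k) − (n+g+δ)·k gives f'(k) = n+g+δ, i.e. 0.2·k^(0.2−1) = 0.115, so k_gold = (0.2/0.115)^(1/0.8) ≈ 1.9972.
y_gold = 1.9972^0.2 ≈ 1.1484.
c_gold = y_gold − (n+g+δ)·k_gold = 1.1484 − 0.115·1.9972 ≈ 0.9187.

c_gold ≈ 0.919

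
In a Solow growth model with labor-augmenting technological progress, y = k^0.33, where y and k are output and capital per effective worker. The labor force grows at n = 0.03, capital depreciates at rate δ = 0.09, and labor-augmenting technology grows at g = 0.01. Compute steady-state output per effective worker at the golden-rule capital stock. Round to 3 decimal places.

y_gold ≈ 1.582

Break-even investment rate: n + g + δ = 0.03 + 0.01 + 0.09 = 0.13.
Golden rule sets MPK = n+g+δ: 0.33·k^(0.33−1) = 0.13, so k_gold = (0.33/0.13)^(1/0.67) ≈ 4.0164.
Output: y_gold = k_gold^0.33 = 4.0164^0.33 ≈ 1.5822.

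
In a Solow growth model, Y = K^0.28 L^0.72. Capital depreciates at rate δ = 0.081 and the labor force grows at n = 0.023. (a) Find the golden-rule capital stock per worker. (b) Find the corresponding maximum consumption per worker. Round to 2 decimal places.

The effective depreciation rate is n + δ = 0.023 + 0.081 = 0.104.
Golden rule sets MPK = n+δ: 0.28·k^(0.28−1) = 0.104, so k_gold = (0.28/0.104)^(1/0.72) ≈ 3.9573.
y_gold = 3.9573^0.28 ≈ 1.4698; c_gold = y_gold − 0.104·k_gold ≈ 1.0583.

(a) k_gold ≈ 3.96; (b) c_gold ≈ 1.06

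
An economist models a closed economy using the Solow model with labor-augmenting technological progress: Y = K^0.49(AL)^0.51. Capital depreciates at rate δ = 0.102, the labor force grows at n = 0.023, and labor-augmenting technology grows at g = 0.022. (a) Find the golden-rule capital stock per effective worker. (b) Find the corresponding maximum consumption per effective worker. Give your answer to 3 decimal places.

(a) k_gold ≈ 10.599; (b) c_gold ≈ 1.622

The effective depreciation rate is n + g + δ = 0.023 + 0.022 + 0.102 = 0.147.
Maximizing c = f(k) − (n+g+δ)·k gives f'(k) = n+g+δ, i.e. 0.49·k^(0.49−1) = 0.147, so k_gold = (0.49/0.147)^(1/0.51) ≈ 10.5987.
y_gold = 10.5987^0.49 ≈ 3.1796; c_gold = y_gold − 0.147·k_gold ≈ 1.6216.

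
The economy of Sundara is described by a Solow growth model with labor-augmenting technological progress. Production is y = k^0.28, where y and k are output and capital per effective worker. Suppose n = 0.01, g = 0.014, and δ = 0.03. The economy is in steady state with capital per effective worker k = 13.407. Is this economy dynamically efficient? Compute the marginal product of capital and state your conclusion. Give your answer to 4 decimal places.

n + g + δ = 0.01 + 0.014 + 0.03 = 0.054.
MPK = 0.28·k^(0.28−1) = 0.28·13.407^(-0.72) ≈ 0.0432.
MPK < 0.054, so the economy is dynamically inefficient (over-saving).

dynamically inefficient; MPK ≈ 0.0432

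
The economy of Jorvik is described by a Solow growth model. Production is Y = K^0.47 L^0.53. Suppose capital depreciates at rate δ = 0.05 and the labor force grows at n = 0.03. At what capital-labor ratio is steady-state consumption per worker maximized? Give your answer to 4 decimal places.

k_gold ≈ 28.2461

n + δ = 0.03 + 0.05 = 0.08.
Maximizing c = f(k) − (n+δ)·k gives f'(k) = n+δ, i.e. 0.47·k^(0.47−1) = 0.08, so k_gold = (0.47/0.08)^(1/0.53) ≈ 28.2461.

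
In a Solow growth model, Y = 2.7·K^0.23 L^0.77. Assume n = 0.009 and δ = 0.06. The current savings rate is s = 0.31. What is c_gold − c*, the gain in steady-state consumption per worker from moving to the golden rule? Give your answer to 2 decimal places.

Δc ≈ 0.08

The effective depreciation rate is n + δ = 0.009 + 0.06 = 0.069.
Current steady state (s = 0.31): k* = (0.31·2.7/0.069)^(1/0.77) ≈ 25.5642, y* = 2.7·25.5642^0.23 ≈ 5.6901, c* = (1−0.31)·5.6901 ≈ 3.9262.
Maximizing c = f(k) − (n+δ)·k gives f'(k) = n+δ, i.e. 0.23·2.7·k^(0.23−1) = 0.069, so k_gold = (0.23·2.7/0.069)^(1/0.77) ≈ 17.3491.
y_gold = 2.7·17.3491^0.23 ≈ 5.2047, c_gold = y_gold − 0.069·k_gold ≈ 4.0076.
Gain: Δc = 4.0076 − 3.9262 ≈ 0.0815.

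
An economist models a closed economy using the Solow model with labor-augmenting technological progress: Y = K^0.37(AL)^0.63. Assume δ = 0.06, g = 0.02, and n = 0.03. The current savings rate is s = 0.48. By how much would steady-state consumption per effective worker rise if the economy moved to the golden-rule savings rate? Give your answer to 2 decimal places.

Δc ≈ 0.05

Capital per effective worker breaks even when investment replaces (n + g + δ)·k; here n + g + δ = 0.11.
Current steady state (s = 0.48): k* = (0.48/0.11)^(1/0.63) ≈ 10.3665, y* = 10.3665^0.37 ≈ 2.3757, c* = (1−0.48)·2.3757 ≈ 1.2353.
Maximizing c = f(k) − (n+g+δ)·k gives f'(k) = n+g+δ, i.e. 0.37·k^(0.37−1) = 0.11, so k_gold = (0.37/0.11)^(1/0.63) ≈ 6.8581.
y_gold = 6.8581^0.37 ≈ 2.0389, c_gold = y_gold − 0.11·k_gold ≈ 1.2845.
Gain: Δc = 1.2845 − 1.2353 ≈ 0.0492.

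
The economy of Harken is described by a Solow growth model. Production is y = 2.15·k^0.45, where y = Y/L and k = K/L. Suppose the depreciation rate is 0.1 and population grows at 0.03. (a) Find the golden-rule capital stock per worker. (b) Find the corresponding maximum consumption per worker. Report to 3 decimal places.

(a) k_gold ≈ 38.452; (b) c_gold ≈ 6.110

Break-even investment rate: n + δ = 0.03 + 0.1 = 0.13.
Setting f'(k) = n+δ gives 0.45·2.15·k^(0.45−1) = 0.13, hence k_gold = (0.45·2.15/0.13)^(1/0.55) ≈ 38.4524.
y_gold = 2.15·38.4524^0.45 ≈ 11.1085; c_gold = y_gold − 0.13·k_gold ≈ 6.1097.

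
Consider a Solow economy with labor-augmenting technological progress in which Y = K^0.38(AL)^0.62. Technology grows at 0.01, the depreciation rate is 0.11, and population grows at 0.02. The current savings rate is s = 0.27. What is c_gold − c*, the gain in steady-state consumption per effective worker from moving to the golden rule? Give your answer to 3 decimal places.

Break-even investment rate: n + g + δ = 0.02 + 0.01 + 0.11 = 0.14.
Current steady state (s = 0.27): k* = (0.27/0.14)^(1/0.62) ≈ 2.8844, y* = 2.8844^0.38 ≈ 1.4956, c* = (1−0.27)·1.4956 ≈ 1.0918.
Golden rule sets MPK = n+g+δ: 0.38·k^(0.38−1) = 0.14, so k_gold = (0.38/0.14)^(1/0.62) ≈ 5.0055.
y_gold = 5.0055^0.38 ≈ 1.8441, c_gold = y_gold − 0.14·k_gold ≈ 1.1434.
Gain: Δc = 1.1434 − 1.0918 ≈ 0.0515.

Δc ≈ 0.052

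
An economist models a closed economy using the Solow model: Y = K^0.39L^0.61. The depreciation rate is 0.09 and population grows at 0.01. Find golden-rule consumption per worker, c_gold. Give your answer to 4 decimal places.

c_gold ≈ 1.4562

Capital per worker breaks even when investment replaces (n + δ)·k; here n + δ = 0.1.
Setting f'(k) = n+δ gives 0.39·k^(0.39−1) = 0.1, hence k_gold = (0.39/0.1)^(1/0.61) ≈ 9.3102.
y_gold = 9.3102^0.39 ≈ 2.3872.
c_gold = y_gold − (n+δ)·k_gold = 2.3872 − 0.1·9.3102 ≈ 1.4562.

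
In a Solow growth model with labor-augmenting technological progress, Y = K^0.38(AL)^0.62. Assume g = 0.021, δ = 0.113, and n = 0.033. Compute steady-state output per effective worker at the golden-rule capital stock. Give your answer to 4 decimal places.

y_gold ≈ 1.6552

The effective depreciation rate is n + g + δ = 0.033 + 0.021 + 0.113 = 0.167.
Golden rule sets MPK = n+g+δ: 0.38·k^(0.38−1) = 0.167, so k_gold = (0.38/0.167)^(1/0.62) ≈ 3.7663.
Output: y_gold = k_gold^0.38 = 3.7663^0.38 ≈ 1.6552.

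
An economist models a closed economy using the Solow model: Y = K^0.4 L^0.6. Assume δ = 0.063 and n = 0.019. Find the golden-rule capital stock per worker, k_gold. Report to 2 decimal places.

Capital per worker breaks even when investment replaces (n + δ)·k; here n + δ = 0.082.
Setting f'(k) = n+δ gives 0.4·k^(0.4−1) = 0.082, hence k_gold = (0.4/0.082)^(1/0.6) ≈ 14.0306.

k_gold ≈ 14.03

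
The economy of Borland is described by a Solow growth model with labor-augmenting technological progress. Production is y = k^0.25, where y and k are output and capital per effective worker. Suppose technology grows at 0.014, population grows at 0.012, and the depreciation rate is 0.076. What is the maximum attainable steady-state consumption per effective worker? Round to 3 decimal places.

c_gold ≈ 1.011

Break-even investment rate: n + g + δ = 0.012 + 0.014 + 0.076 = 0.102.
At the golden rule the marginal product of capital equals n+g+δ: 0.25·k^(0.25−1) = 0.102. Solving, k_gold = (0.25/0.102)^(1/0.75) ≈ 3.3046.
y_gold = 3.3046^0.25 ≈ 1.3483.
c_gold = y_gold − (n+g+δ)·k_gold = 1.3483 − 0.102·3.3046 ≈ 1.0112.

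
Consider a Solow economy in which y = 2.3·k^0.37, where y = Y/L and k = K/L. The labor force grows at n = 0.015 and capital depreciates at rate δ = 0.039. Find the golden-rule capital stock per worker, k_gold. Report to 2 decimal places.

The effective depreciation rate is n + δ = 0.015 + 0.039 = 0.054.
Setting f'(k) = n+δ gives 0.37·2.3·k^(0.37−1) = 0.054, hence k_gold = (0.37·2.3/0.054)^(1/0.63) ≈ 79.5885.

k_gold ≈ 79.59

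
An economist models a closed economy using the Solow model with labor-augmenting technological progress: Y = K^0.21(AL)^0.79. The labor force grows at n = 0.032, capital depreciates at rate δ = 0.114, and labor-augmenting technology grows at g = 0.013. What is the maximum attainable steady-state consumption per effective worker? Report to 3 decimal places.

c_gold ≈ 0.851

Capital per effective worker breaks even when investment replaces (n + g + δ)·k; here n + g + δ = 0.159.
Setting f'(k) = n+g+δ gives 0.21·k^(0.21−1) = 0.159, hence k_gold = (0.21/0.159)^(1/0.79) ≈ 1.4221.
y_gold = 1.4221^0.21 ≈ 1.0768.
c_gold = y_gold − (n+g+δ)·k_gold = 1.0768 − 0.159·1.4221 ≈ 0.8506.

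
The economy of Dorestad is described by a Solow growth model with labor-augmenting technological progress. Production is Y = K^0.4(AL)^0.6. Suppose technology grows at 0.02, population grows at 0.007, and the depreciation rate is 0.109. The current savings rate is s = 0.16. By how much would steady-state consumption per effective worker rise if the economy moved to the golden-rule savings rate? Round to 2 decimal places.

Break-even investment rate: n + g + δ = 0.007 + 0.02 + 0.109 = 0.136.
Current steady state (s = 0.16): k* = (0.16/0.136)^(1/0.6) ≈ 1.3111, y* = 1.3111^0.4 ≈ 1.1144, c* = (1−0.16)·1.1144 ≈ 0.9361.
Golden rule sets MPK = n+g+δ: 0.4·k^(0.4−1) = 0.136, so k_gold = (0.4/0.136)^(1/0.6) ≈ 6.0377.
y_gold = 6.0377^0.4 ≈ 2.0528, c_gold = y_gold − 0.136·k_gold ≈ 1.2317.
Gain: Δc = 1.2317 − 0.9361 ≈ 0.2956.

Δc ≈ 0.30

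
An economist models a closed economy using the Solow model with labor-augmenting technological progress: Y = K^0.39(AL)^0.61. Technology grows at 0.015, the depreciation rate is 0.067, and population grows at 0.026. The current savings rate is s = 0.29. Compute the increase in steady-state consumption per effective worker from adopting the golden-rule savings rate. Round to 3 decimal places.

Δc ≈ 0.051

The effective depreciation rate is n + g + δ = 0.026 + 0.015 + 0.067 = 0.108.
Current steady state (s = 0.29): k* = (0.29/0.108)^(1/0.61) ≈ 5.0494, y* = 5.0494^0.39 ≈ 1.8805, c* = (1−0.29)·1.8805 ≈ 1.3351.
Maximizing c = f(k) − (n+g+δ)·k gives f'(k) = n+g+δ, i.e. 0.39·k^(0.39−1) = 0.108, so k_gold = (0.39/0.108)^(1/0.61) ≈ 8.2066.
y_gold = 8.2066^0.39 ≈ 2.2726, c_gold = y_gold − 0.108·k_gold ≈ 1.3863.
Gain: Δc = 1.3863 − 1.3351 ≈ 0.0512.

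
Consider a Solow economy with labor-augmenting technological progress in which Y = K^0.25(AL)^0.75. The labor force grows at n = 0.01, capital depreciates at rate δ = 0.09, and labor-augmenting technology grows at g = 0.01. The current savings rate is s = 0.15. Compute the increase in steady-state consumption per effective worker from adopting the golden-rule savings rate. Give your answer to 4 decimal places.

Δc ≈ 0.0435

Capital per effective worker breaks even when investment replaces (n + g + δ)·k; here n + g + δ = 0.11.
Current steady state (s = 0.15): k* = (0.15/0.11)^(1/0.75) ≈ 1.5122, y* = 1.5122^0.25 ≈ 1.1089, c* = (1−0.15)·1.1089 ≈ 0.9426.
Golden rule sets MPK = n+g+δ: 0.25·k^(0.25−1) = 0.11, so k_gold = (0.25/0.11)^(1/0.75) ≈ 2.9881.
y_gold = 2.9881^0.25 ≈ 1.3148, c_gold = y_gold − 0.11·k_gold ≈ 0.9861.
Gain: Δc = 0.9861 − 0.9426 ≈ 0.0435.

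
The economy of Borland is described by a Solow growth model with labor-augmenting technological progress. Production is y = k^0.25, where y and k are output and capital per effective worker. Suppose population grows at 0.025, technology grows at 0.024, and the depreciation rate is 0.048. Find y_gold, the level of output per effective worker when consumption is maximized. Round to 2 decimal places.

n + g + δ = 0.025 + 0.024 + 0.048 = 0.097.
Golden rule sets MPK = n+g+δ: 0.25·k^(0.25−1) = 0.097, so k_gold = (0.25/0.097)^(1/0.75) ≈ 3.5337.
Output: y_gold = k_gold^0.25 = 3.5337^0.25 ≈ 1.3711.

y_gold ≈ 1.37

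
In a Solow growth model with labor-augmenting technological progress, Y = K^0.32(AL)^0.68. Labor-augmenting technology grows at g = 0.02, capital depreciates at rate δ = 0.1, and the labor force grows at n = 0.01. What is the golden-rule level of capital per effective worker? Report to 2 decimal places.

The effective depreciation rate is n + g + δ = 0.01 + 0.02 + 0.1 = 0.13.
Golden rule sets MPK = n+g+δ: 0.32·k^(0.32−1) = 0.13, so k_gold = (0.32/0.13)^(1/0.68) ≈ 3.7610.

k_gold ≈ 3.76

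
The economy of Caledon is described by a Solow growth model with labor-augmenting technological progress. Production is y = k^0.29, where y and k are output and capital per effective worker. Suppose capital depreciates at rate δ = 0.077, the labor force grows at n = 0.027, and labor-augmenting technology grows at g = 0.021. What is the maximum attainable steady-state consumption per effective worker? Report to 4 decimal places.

c_gold ≈ 1.0012

Capital per effective worker breaks even when investment replaces (n + g + δ)·k; here n + g + δ = 0.125.
Golden rule sets MPK = n+g+δ: 0.29·k^(0.29−1) = 0.125, so k_gold = (0.29/0.125)^(1/0.71) ≈ 3.2717.
y_gold = 3.2717^0.29 ≈ 1.4102.
c_gold = y_gold − (n+g+δ)·k_gold = 1.4102 − 0.125·3.2717 ≈ 1.0012.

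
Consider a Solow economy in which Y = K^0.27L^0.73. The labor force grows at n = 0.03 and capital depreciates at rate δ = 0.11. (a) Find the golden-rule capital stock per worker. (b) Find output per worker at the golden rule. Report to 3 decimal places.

Break-even investment rate: n + δ = 0.03 + 0.11 = 0.14.
At the golden rule the marginal product of capital equals n+δ: 0.27·k^(0.27−1) = 0.14. Solving, k_gold = (0.27/0.14)^(1/0.73) ≈ 2.4589.
y_gold = 2.4589^0.27 ≈ 1.2750.

(a) k_gold ≈ 2.459; (b) y_gold ≈ 1.275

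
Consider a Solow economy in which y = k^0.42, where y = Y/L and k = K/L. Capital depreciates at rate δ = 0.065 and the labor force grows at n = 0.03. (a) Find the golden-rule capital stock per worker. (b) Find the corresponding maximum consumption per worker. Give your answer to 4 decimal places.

(a) k_gold ≈ 12.9711; (b) c_gold ≈ 1.7017

Break-even investment rate: n + δ = 0.03 + 0.065 = 0.095.
Golden rule sets MPK = n+δ: 0.42·k^(0.42−1) = 0.095, so k_gold = (0.42/0.095)^(1/0.58) ≈ 12.9711.
y_gold = 12.9711^0.42 ≈ 2.9339; c_gold = y_gold − 0.095·k_gold ≈ 1.7017.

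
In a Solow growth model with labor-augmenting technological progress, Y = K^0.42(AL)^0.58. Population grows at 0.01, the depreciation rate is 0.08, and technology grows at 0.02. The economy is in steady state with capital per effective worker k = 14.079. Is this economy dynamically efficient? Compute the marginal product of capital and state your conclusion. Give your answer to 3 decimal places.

n + g + δ = 0.01 + 0.02 + 0.08 = 0.11.
MPK = 0.42·k^(0.42−1) = 0.42·14.079^(-0.58) ≈ 0.0906.
MPK < 0.11, so the economy is dynamically inefficient (over-saving).

dynamically inefficient; MPK ≈ 0.091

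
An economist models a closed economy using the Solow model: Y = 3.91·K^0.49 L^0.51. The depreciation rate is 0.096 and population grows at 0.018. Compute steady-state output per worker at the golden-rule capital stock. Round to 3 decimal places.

y_gold ≈ 58.828

Capital per worker breaks even when investment replaces (n + δ)·k; here n + δ = 0.114.
Setting f'(k) = n+δ gives 0.49·3.91·k^(0.49−1) = 0.114, hence k_gold = (0.49·3.91/0.114)^(1/0.51) ≈ 252.8590.
Output: y_gold = 3.91·k_gold^0.49 = 3.91·252.8590^0.49 ≈ 58.8284.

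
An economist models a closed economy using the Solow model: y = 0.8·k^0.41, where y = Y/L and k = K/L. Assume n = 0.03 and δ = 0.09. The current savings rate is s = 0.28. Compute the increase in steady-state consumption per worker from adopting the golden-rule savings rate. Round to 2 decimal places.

Δc ≈ 0.06

Break-even investment rate: n + δ = 0.03 + 0.09 = 0.12.
Current steady state (s = 0.28): k* = (0.28·0.8/0.12)^(1/0.59) ≈ 2.8803, y* = 0.8·2.8803^0.41 ≈ 1.2344, c* = (1−0.28)·1.2344 ≈ 0.8888.
At the golden rule the marginal product of capital equals n+δ: 0.41·0.8·k^(0.41−1) = 0.12. Solving, k_gold = (0.41·0.8/0.12)^(1/0.59) ≈ 5.4974.
y_gold = 0.8·5.4974^0.41 ≈ 1.6090, c_gold = y_gold − 0.12·k_gold ≈ 0.9493.
Gain: Δc = 0.9493 − 0.8888 ≈ 0.0605.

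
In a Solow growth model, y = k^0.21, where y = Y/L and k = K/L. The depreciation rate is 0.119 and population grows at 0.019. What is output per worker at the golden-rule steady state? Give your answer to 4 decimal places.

y_gold ≈ 1.1181

The effective depreciation rate is n + δ = 0.019 + 0.119 = 0.138.
Golden rule sets MPK = n+δ: 0.21·k^(0.21−1) = 0.138, so k_gold = (0.21/0.138)^(1/0.79) ≈ 1.7014.
Output: y_gold = k_gold^0.21 = 1.7014^0.21 ≈ 1.1181.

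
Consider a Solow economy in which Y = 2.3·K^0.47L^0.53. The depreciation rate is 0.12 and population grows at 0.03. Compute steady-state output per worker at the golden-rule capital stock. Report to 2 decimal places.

The effective depreciation rate is n + δ = 0.03 + 0.12 = 0.15.
Golden rule sets MPK = n+δ: 0.47·2.3·k^(0.47−1) = 0.15, so k_gold = (0.47·2.3/0.15)^(1/0.53) ≈ 41.5305.
Output: y_gold = 2.3·k_gold^0.47 = 2.3·41.5305^0.47 ≈ 13.2544.

y_gold ≈ 13.25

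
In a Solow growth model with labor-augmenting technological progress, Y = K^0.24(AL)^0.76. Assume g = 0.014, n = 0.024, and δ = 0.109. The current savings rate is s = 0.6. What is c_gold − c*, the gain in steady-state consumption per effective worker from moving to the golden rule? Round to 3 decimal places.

n + g + δ = 0.024 + 0.014 + 0.109 = 0.147.
Current steady state (s = 0.6): k* = (0.6/0.147)^(1/0.76) ≈ 6.3640, y* = 6.3640^0.24 ≈ 1.5592, c* = (1−0.6)·1.5592 ≈ 0.6237.
Maximizing c = f(k) − (n+g+δ)·k gives f'(k) = n+g+δ, i.e. 0.24·k^(0.24−1) = 0.147, so k_gold = (0.24/0.147)^(1/0.76) ≈ 1.9060.
y_gold = 1.9060^0.24 ≈ 1.1674, c_gold = y_gold − 0.147·k_gold ≈ 0.8872.
Gain: Δc = 0.8872 − 0.6237 ≈ 0.2636.

Δc ≈ 0.264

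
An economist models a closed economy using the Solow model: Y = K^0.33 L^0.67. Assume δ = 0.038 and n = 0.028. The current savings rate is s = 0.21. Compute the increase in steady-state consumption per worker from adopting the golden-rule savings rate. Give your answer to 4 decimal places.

Capital per worker breaks even when investment replaces (n + δ)·k; here n + δ = 0.066.
Current steady state (s = 0.21): k* = (0.21/0.066)^(1/0.67) ≈ 5.6268, y* = 5.6268^0.33 ≈ 1.7684, c* = (1−0.21)·1.7684 ≈ 1.3971.
At the golden rule the marginal product of capital equals n+δ: 0.33·k^(0.33−1) = 0.066. Solving, k_gold = (0.33/0.066)^(1/0.67) ≈ 11.0469.
y_gold = 11.0469^0.33 ≈ 2.2094, c_gold = y_gold − 0.066·k_gold ≈ 1.4803.
Gain: Δc = 1.4803 − 1.3971 ≈ 0.0832.

Δc ≈ 0.0832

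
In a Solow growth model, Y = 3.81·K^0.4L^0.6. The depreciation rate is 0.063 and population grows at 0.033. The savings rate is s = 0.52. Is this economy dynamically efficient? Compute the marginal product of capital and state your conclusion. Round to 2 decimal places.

Capital per worker breaks even when investment replaces (n + δ)·k; here n + δ = 0.096.
Steady-state k*: s·A·k^0.4 = 0.096·k gives k* = (0.52·3.81/0.096)^(1/0.6) ≈ 155.2727.
MPK = 0.4·3.81·155.2727^(-0.6) ≈ 0.0738.
MPK < n+δ = 0.096, so the economy is dynamically inefficient (over-saving).

dynamically inefficient; MPK ≈ 0.07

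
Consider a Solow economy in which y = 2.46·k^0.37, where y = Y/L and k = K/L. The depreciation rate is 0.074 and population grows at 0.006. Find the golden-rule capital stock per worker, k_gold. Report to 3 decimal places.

k_gold ≈ 47.453

Capital per worker breaks even when investment replaces (n + δ)·k; here n + δ = 0.08.
Golden rule sets MPK = n+δ: 0.37·2.46·k^(0.37−1) = 0.08, so k_gold = (0.37·2.46/0.08)^(1/0.63) ≈ 47.4531.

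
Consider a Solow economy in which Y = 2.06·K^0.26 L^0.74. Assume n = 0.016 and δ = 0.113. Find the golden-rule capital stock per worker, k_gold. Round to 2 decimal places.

n + δ = 0.016 + 0.113 = 0.129.
Golden rule sets MPK = n+δ: 0.26·2.06·k^(0.26−1) = 0.129, so k_gold = (0.26·2.06/0.129)^(1/0.74) ≈ 6.8466.

k_gold ≈ 6.85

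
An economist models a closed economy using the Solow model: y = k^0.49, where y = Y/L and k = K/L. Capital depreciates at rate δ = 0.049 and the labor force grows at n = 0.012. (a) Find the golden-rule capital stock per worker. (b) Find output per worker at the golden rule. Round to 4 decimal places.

n + δ = 0.012 + 0.049 = 0.061.
Golden rule sets MPK = n+δ: 0.49·k^(0.49−1) = 0.061, so k_gold = (0.49/0.061)^(1/0.51) ≈ 59.4631.
y_gold = 59.4631^0.49 ≈ 7.4025.

(a) k_gold ≈ 59.4631; (b) y_gold ≈ 7.4025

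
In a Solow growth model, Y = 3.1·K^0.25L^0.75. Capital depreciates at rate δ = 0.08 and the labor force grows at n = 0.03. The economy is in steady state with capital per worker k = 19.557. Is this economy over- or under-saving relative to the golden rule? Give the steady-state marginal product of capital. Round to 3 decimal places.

Capital per worker breaks even when investment replaces (n + δ)·k; here n + δ = 0.11.
MPK = 0.25·3.1·k^(0.25−1) = 0.25·3.1·19.557^(-0.75) ≈ 0.0833.
MPK < 0.11, so the economy is dynamically inefficient (over-saving).

over-saving; MPK ≈ 0.083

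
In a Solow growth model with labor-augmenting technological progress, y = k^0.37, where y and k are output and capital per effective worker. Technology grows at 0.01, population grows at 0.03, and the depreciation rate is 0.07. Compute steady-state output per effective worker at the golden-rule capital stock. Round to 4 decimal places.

Break-even investment rate: n + g + δ = 0.03 + 0.01 + 0.07 = 0.11.
At the golden rule the marginal product of capital equals n+g+δ: 0.37·k^(0.37−1) = 0.11. Solving, k_gold = (0.37/0.11)^(1/0.63) ≈ 6.8581.
Output: y_gold = k_gold^0.37 = 6.8581^0.37 ≈ 2.0389.

y_gold ≈ 2.0389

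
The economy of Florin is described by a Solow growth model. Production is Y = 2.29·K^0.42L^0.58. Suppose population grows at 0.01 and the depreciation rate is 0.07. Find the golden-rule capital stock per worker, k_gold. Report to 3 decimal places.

Break-even investment rate: n + δ = 0.01 + 0.07 = 0.08.
At the golden rule the marginal product of capital equals n+δ: 0.42·2.29·k^(0.42−1) = 0.08. Solving, k_gold = (0.42·2.29/0.08)^(1/0.58) ≈ 72.7880.

k_gold ≈ 72.788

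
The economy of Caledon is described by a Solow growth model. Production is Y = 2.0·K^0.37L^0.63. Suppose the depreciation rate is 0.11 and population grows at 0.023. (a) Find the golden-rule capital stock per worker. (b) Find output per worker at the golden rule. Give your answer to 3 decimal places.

n + δ = 0.023 + 0.11 = 0.133.
Maximizing c = f(k) − (n+δ)·k gives f'(k) = n+δ, i.e. 0.37·2.0·k^(0.37−1) = 0.133, so k_gold = (0.37·2.0/0.133)^(1/0.63) ≈ 15.2455.
y_gold = 2.0·15.2455^0.37 ≈ 5.4802.

(a) k_gold ≈ 15.246; (b) y_gold ≈ 5.480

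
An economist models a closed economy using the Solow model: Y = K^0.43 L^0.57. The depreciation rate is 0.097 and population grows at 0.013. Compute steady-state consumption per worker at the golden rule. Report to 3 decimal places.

The effective depreciation rate is n + δ = 0.013 + 0.097 = 0.11.
Setting f'(k) = n+δ gives 0.43·k^(0.43−1) = 0.11, hence k_gold = (0.43/0.11)^(1/0.57) ≈ 10.9328.
y_gold = 10.9328^0.43 ≈ 2.7968.
c_gold = y_gold − (n+δ)·k_gold = 2.7968 − 0.11·10.9328 ≈ 1.5941.

c_gold ≈ 1.594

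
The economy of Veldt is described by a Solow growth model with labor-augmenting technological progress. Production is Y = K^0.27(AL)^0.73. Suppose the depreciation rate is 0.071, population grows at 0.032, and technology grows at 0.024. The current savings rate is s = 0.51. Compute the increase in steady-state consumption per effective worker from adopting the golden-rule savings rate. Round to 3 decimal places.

Δc ≈ 0.145

n + g + δ = 0.032 + 0.024 + 0.071 = 0.127.
Current steady state (s = 0.51): k* = (0.51/0.127)^(1/0.73) ≈ 6.7155, y* = 6.7155^0.27 ≈ 1.6723, c* = (1−0.51)·1.6723 ≈ 0.8194.
Maximizing c = f(k) − (n+g+δ)·k gives f'(k) = n+g+δ, i.e. 0.27·k^(0.27−1) = 0.127, so k_gold = (0.27/0.127)^(1/0.73) ≈ 2.8100.
y_gold = 2.8100^0.27 ≈ 1.3218, c_gold = y_gold − 0.127·k_gold ≈ 0.9649.
Gain: Δc = 0.9649 − 0.8194 ≈ 0.1455.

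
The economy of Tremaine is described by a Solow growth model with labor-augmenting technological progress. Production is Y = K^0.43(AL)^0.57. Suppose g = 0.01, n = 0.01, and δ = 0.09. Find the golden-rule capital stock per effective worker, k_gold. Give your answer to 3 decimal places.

Break-even investment rate: n + g + δ = 0.01 + 0.01 + 0.09 = 0.11.
Golden rule sets MPK = n+g+δ: 0.43·k^(0.43−1) = 0.11, so k_gold = (0.43/0.11)^(1/0.57) ≈ 10.9328.

k_gold ≈ 10.933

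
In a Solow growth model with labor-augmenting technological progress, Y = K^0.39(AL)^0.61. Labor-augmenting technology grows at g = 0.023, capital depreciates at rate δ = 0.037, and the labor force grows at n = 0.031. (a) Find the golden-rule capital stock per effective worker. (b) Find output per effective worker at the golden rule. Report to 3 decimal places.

Capital per effective worker breaks even when investment replaces (n + g + δ)·k; here n + g + δ = 0.091.
Setting f'(k) = n+g+δ gives 0.39·k^(0.39−1) = 0.091, hence k_gold = (0.39/0.091)^(1/0.61) ≈ 10.8668.
y_gold = 10.8668^0.39 ≈ 2.5356.

(a) k_gold ≈ 10.867; (b) y_gold ≈ 2.536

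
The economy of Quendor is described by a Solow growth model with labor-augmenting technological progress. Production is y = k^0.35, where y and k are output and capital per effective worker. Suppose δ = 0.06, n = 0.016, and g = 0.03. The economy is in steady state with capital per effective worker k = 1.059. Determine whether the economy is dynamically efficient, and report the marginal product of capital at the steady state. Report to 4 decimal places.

dynamically efficient; MPK ≈ 0.3372

n + g + δ = 0.016 + 0.03 + 0.06 = 0.106.
MPK = 0.35·k^(0.35−1) = 0.35·1.059^(-0.65) ≈ 0.3372.
MPK > 0.106, so the economy is dynamically efficient (under-saving).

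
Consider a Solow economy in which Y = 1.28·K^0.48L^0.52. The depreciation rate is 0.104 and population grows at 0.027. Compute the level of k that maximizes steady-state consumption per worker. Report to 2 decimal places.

k_gold ≈ 19.53

n + δ = 0.027 + 0.104 = 0.131.
Setting f'(k) = n+δ gives 0.48·1.28·k^(0.48−1) = 0.131, hence k_gold = (0.48·1.28/0.131)^(1/0.52) ≈ 19.5313.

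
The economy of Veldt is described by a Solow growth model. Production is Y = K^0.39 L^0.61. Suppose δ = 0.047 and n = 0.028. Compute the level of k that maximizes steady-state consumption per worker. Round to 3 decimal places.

Break-even investment rate: n + δ = 0.028 + 0.047 = 0.075.
Golden rule sets MPK = n+δ: 0.39·k^(0.39−1) = 0.075, so k_gold = (0.39/0.075)^(1/0.61) ≈ 14.9202.

k_gold ≈ 14.920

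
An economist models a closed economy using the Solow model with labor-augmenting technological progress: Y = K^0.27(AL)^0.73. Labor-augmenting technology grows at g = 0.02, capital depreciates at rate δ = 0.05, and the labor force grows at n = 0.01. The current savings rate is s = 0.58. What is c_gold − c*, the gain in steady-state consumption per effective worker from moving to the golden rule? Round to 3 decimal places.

The effective depreciation rate is n + g + δ = 0.01 + 0.02 + 0.05 = 0.08.
Current steady state (s = 0.58): k* = (0.58/0.08)^(1/0.73) ≈ 15.0850, y* = 15.0850^0.27 ≈ 2.0807, c* = (1−0.58)·2.0807 ≈ 0.8739.
Setting f'(k) = n+g+δ gives 0.27·k^(0.27−1) = 0.08, hence k_gold = (0.27/0.08)^(1/0.73) ≈ 5.2925.
y_gold = 5.2925^0.27 ≈ 1.5682, c_gold = y_gold − 0.08·k_gold ≈ 1.1448.
Gain: Δc = 1.1448 − 0.8739 ≈ 0.2709.

Δc ≈ 0.271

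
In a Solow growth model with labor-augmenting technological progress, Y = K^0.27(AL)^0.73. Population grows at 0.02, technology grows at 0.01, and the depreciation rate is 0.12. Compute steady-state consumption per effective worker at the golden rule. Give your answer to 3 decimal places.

The effective depreciation rate is n + g + δ = 0.02 + 0.01 + 0.12 = 0.15.
Golden rule sets MPK = n+g+δ: 0.27·k^(0.27−1) = 0.15, so k_gold = (0.27/0.15)^(1/0.73) ≈ 2.2371.
y_gold = 2.2371^0.27 ≈ 1.2428.
c_gold = y_gold − (n+g+δ)·k_gold = 1.2428 − 0.15·2.2371 ≈ 0.9073.

c_gold ≈ 0.907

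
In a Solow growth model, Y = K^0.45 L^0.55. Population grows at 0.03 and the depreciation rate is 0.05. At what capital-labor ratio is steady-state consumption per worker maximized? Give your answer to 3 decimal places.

k_gold ≈ 23.113

n + δ = 0.03 + 0.05 = 0.08.
Setting f'(k) = n+δ gives 0.45·k^(0.45−1) = 0.08, hence k_gold = (0.45/0.08)^(1/0.55) ≈ 23.1132.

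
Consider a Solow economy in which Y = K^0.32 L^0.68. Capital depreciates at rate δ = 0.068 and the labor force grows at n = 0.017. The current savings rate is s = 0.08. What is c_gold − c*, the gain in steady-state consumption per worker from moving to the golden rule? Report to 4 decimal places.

Δc ≈ 0.3748

Break-even investment rate: n + δ = 0.017 + 0.068 = 0.085.
Current steady state (s = 0.08): k* = (0.08/0.085)^(1/0.68) ≈ 0.9147, y* = 0.9147^0.32 ≈ 0.9719, c* = (1−0.08)·0.9719 ≈ 0.8941.
Golden rule sets MPK = n+δ: 0.32·k^(0.32−1) = 0.085, so k_gold = (0.32/0.085)^(1/0.68) ≈ 7.0253.
y_gold = 7.0253^0.32 ≈ 1.8661, c_gold = y_gold − 0.085·k_gold ≈ 1.2689.
Gain: Δc = 1.2689 − 0.8941 ≈ 0.3748.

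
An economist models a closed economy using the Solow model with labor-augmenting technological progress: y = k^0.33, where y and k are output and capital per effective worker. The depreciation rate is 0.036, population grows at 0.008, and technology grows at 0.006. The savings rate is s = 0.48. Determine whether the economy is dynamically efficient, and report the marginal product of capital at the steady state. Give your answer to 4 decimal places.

dynamically inefficient; MPK ≈ 0.0344

Capital per effective worker breaks even when investment replaces (n + g + δ)·k; here n + g + δ = 0.05.
Steady-state k*: s·k^0.33 = 0.05·k gives k* = (0.48/0.05)^(1/0.67) ≈ 29.2467.
MPK = 0.33·29.2467^(-0.67) ≈ 0.0344.
MPK < n+g+δ = 0.05, so the economy is dynamically inefficient (over-saving).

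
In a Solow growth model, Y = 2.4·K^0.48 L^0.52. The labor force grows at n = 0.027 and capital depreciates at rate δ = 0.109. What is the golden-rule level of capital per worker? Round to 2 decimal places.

k_gold ≈ 60.88

Capital per worker breaks even when investment replaces (n + δ)·k; here n + δ = 0.136.
At the golden rule the marginal product of capital equals n+δ: 0.48·2.4·k^(0.48−1) = 0.136. Solving, k_gold = (0.48·2.4/0.136)^(1/0.52) ≈ 60.8764.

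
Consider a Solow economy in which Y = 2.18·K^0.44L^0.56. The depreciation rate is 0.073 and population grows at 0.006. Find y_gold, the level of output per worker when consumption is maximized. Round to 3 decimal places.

y_gold ≈ 15.502

n + δ = 0.006 + 0.073 = 0.079.
At the golden rule the marginal product of capital equals n+δ: 0.44·2.18·k^(0.44−1) = 0.079. Solving, k_gold = (0.44·2.18/0.079)^(1/0.56) ≈ 86.3412.
Output: y_gold = 2.18·k_gold^0.44 = 2.18·86.3412^0.44 ≈ 15.5022.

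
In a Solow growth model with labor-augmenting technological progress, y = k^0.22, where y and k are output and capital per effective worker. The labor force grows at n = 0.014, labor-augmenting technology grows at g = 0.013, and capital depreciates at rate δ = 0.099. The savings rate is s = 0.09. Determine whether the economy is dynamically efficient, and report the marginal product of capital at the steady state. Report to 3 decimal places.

dynamically efficient; MPK ≈ 0.308

Break-even investment rate: n + g + δ = 0.014 + 0.013 + 0.099 = 0.126.
Steady-state k*: s·k^0.22 = 0.126·k gives k* = (0.09/0.126)^(1/0.78) ≈ 0.6496.
MPK = 0.22·0.6496^(-0.78) ≈ 0.3080.
MPK > n+g+δ = 0.126, so the economy is dynamically efficient (under-saving).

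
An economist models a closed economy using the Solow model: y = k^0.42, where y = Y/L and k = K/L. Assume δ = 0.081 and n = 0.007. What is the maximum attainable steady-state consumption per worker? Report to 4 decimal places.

The effective depreciation rate is n + δ = 0.007 + 0.081 = 0.088.
Golden rule sets MPK = n+δ: 0.42·k^(0.42−1) = 0.088, so k_gold = (0.42/0.088)^(1/0.58) ≈ 14.8009.
y_gold = 14.8009^0.42 ≈ 3.1011.
c_gold = y_gold − (n+δ)·k_gold = 3.1011 − 0.088·14.8009 ≈ 1.7987.

c_gold ≈ 1.7987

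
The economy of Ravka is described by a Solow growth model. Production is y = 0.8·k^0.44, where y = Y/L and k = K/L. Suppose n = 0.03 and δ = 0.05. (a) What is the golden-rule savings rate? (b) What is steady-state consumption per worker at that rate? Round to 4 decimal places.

Capital per worker breaks even when investment replaces (n + δ)·k; here n + δ = 0.08.
For Cobb-Douglas, s_gold equals capital's share: s_gold = 0.44.
Setting f'(k) = n+δ gives 0.44·0.8·k^(0.44−1) = 0.08, hence k_gold = (0.44·0.8/0.08)^(1/0.56) ≈ 14.0936.
y_gold = 0.8·14.0936^0.44 ≈ 2.5625; c_gold = (1−0.44)·y_gold ≈ 1.4350.

(a) s_gold = 0.4400; (b) c_gold ≈ 1.4350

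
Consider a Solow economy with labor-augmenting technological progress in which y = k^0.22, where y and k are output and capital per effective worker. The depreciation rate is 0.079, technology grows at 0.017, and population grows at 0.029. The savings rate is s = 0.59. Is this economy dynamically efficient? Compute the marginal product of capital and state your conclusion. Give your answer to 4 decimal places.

dynamically inefficient; MPK ≈ 0.0466

n + g + δ = 0.029 + 0.017 + 0.079 = 0.125.
Steady-state k*: s·k^0.22 = 0.125·k gives k* = (0.59/0.125)^(1/0.78) ≈ 7.3119.
MPK = 0.22·7.3119^(-0.78) ≈ 0.0466.
MPK < n+g+δ = 0.125, so the economy is dynamically inefficient (over-saving).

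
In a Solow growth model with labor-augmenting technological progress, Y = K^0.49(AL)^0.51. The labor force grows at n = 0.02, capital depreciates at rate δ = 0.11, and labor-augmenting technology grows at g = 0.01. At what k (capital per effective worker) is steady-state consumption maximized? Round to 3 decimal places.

k_gold ≈ 11.663

n + g + δ = 0.02 + 0.01 + 0.11 = 0.14.
Setting f'(k) = n+g+δ gives 0.49·k^(0.49−1) = 0.14, hence k_gold = (0.49/0.14)^(1/0.51) ≈ 11.6627.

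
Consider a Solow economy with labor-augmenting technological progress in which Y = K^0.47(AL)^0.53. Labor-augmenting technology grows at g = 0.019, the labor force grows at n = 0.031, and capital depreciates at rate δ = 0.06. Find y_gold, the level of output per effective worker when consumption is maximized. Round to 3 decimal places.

The effective depreciation rate is n + g + δ = 0.031 + 0.019 + 0.06 = 0.11.
At the golden rule the marginal product of capital equals n+g+δ: 0.47·k^(0.47−1) = 0.11. Solving, k_gold = (0.47/0.11)^(1/0.53) ≈ 15.4885.
Output: y_gold = k_gold^0.47 = 15.4885^0.47 ≈ 3.6250.

y_gold ≈ 3.625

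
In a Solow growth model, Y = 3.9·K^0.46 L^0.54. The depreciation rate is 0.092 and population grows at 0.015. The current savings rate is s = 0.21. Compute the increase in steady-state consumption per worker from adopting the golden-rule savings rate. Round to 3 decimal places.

Δc ≈ 5.810

The effective depreciation rate is n + δ = 0.015 + 0.092 = 0.107.
Current steady state (s = 0.21): k* = (0.21·3.9/0.107)^(1/0.54) ≈ 43.3363, y* = 3.9·43.3363^0.46 ≈ 22.0809, c* = (1−0.21)·22.0809 ≈ 17.4439.
Maximizing c = f(k) − (n+δ)·k gives f'(k) = n+δ, i.e. 0.46·3.9·k^(0.46−1) = 0.107, so k_gold = (0.46·3.9/0.107)^(1/0.54) ≈ 185.1309.
y_gold = 3.9·185.1309^0.46 ≈ 43.0631, c_gold = y_gold − 0.107·k_gold ≈ 23.2541.
Gain: Δc = 23.2541 − 17.4439 ≈ 5.8102.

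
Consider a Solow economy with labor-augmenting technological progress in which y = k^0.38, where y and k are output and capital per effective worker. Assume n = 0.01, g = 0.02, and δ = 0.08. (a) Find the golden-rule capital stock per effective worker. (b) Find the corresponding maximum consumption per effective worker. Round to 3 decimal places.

The effective depreciation rate is n + g + δ = 0.01 + 0.02 + 0.08 = 0.11.
Setting f'(k) = n+g+δ gives 0.38·k^(0.38−1) = 0.11, hence k_gold = (0.38/0.11)^(1/0.62) ≈ 7.3854.
y_gold = 7.3854^0.38 ≈ 2.1379; c_gold = y_gold − 0.11·k_gold ≈ 1.3255.

(a) k_gold ≈ 7.385; (b) c_gold ≈ 1.325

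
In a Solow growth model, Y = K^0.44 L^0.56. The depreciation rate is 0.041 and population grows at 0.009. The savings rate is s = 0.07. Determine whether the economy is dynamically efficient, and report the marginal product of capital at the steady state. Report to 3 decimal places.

Capital per worker breaks even when investment replaces (n + δ)·k; here n + δ = 0.05.
Steady-state k*: s·k^0.44 = 0.05·k gives k* = (0.07/0.05)^(1/0.56) ≈ 1.8237.
MPK = 0.44·1.8237^(-0.56) ≈ 0.3143.
MPK > n+δ = 0.05, so the economy is dynamically efficient (under-saving).

dynamically efficient; MPK ≈ 0.314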